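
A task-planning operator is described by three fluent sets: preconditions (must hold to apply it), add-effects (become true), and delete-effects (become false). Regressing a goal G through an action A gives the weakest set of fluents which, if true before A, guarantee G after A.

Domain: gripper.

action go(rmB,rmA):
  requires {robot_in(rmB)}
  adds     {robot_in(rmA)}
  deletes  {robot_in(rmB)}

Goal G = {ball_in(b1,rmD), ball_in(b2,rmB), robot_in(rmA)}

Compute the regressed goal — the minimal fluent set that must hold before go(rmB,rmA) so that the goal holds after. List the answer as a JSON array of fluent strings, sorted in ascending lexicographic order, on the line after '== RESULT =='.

Regress:
  G ∩ del = {}  (empty — regression defined)
  G \ add = {ball_in(b1,rmD), ball_in(b2,rmB), robot_in(rmA)} \ {robot_in(rmA)} = {ball_in(b1,rmD), ball_in(b2,rmB)}
  ∪ pre   = {ball_in(b1,rmD), ball_in(b2,rmB)} ∪ {robot_in(rmB)}
          = {ball_in(b1,rmD), ball_in(b2,rmB), robot_in(rmB)}

== RESULT ==
["ball_in(b1,rmD)", "ball_in(b2,rmB)", "robot_in(rmB)"]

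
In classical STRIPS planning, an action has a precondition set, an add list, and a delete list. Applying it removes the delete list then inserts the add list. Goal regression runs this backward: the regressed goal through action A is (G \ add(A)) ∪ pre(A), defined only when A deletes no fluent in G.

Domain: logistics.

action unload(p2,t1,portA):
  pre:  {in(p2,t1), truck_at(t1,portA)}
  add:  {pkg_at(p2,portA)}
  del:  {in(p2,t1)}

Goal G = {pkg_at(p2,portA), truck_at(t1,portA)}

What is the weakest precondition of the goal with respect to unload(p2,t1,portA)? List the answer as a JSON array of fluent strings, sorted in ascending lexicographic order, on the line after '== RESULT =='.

Regress:
  G ∩ del = {}  (empty — regression defined)
  G \ add = {pkg_at(p2,portA), truck_at(t1,portA)} \ {pkg_at(p2,portA)} = {truck_at(t1,portA)}
  ∪ pre   = {truck_at(t1,portA)} ∪ {in(p2,t1), truck_at(t1,portA)}
          = {in(p2,t1), truck_at(t1,portA)}

== RESULT ==
["in(p2,t1)", "truck_at(t1,portA)"]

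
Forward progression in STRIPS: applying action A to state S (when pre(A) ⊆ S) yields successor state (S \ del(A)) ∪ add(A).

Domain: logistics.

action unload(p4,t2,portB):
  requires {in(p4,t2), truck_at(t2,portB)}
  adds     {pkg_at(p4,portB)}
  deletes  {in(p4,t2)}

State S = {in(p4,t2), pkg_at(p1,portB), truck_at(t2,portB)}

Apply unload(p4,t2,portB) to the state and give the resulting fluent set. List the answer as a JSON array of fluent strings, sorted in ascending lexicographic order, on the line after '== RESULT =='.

Compute (S \ del) ∪ add:
  pre ⊆ S: {in(p4,t2), truck_at(t2,portB)} ⊆ S  — applicable
  S \ del = {pkg_at(p1,portB), truck_at(t2,portB)}
  ∪ add   = {pkg_at(p1,portB), pkg_at(p4,portB), truck_at(t2,portB)}

== RESULT ==
["pkg_at(p1,portB)", "pkg_at(p4,portB)", "truck_at(t2,portB)"]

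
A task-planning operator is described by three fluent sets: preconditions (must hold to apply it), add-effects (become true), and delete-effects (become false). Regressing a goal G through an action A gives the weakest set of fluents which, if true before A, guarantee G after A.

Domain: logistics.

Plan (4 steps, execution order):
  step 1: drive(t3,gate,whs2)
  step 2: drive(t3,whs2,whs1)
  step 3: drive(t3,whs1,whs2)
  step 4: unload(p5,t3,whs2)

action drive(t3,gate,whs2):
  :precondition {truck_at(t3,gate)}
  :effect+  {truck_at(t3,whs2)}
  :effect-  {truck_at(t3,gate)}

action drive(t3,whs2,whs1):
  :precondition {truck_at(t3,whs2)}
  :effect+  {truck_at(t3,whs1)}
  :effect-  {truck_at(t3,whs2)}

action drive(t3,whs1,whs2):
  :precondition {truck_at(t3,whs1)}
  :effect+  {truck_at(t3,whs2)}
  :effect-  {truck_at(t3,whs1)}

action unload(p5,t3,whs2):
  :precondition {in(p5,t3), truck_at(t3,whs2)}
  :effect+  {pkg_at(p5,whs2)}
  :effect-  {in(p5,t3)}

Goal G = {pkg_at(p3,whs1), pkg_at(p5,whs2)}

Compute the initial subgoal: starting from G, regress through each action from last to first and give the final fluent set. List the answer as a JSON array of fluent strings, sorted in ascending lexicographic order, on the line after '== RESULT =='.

Work backward from the goal:
  through step 4 (unload(p5,t3,whs2)): drop {pkg_at(p5,whs2)}, keep {pkg_at(p3,whs1)}, require {in(p5,t3), truck_at(t3,whs2)}
    → {in(p5,t3), pkg_at(p3,whs1), truck_at(t3,whs2)}
  through step 3 (drive(t3,whs1,whs2)): drop {truck_at(t3,whs2)}, keep {in(p5,t3), pkg_at(p3,whs1)}, require {truck_at(t3,whs1)}
    → {in(p5,t3), pkg_at(p3,whs1), truck_at(t3,whs1)}
  through step 2 (drive(t3,whs2,whs1)): drop {truck_at(t3,whs1)}, keep {in(p5,t3), pkg_at(p3,whs1)}, require {truck_at(t3,whs2)}
    → {in(p5,t3), pkg_at(p3,whs1), truck_at(t3,whs2)}
  through step 1 (drive(t3,gate,whs2)): drop {truck_at(t3,whs2)}, keep {in(p5,t3), pkg_at(p3,whs1)}, require {truck_at(t3,gate)}
    → {in(p5,t3), pkg_at(p3,whs1), truck_at(t3,gate)}

== RESULT ==
["in(p5,t3)", "pkg_at(p3,whs1)", "truck_at(t3,gate)"]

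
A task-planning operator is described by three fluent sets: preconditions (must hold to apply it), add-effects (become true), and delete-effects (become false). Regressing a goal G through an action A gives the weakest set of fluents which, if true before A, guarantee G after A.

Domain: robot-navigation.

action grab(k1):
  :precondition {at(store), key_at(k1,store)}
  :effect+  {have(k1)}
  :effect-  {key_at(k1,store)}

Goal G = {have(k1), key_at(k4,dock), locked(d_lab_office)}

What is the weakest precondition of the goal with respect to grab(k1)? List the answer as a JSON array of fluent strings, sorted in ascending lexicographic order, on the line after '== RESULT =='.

Compute (G \ add) ∪ pre:
  G ∩ del = {}  (empty — regression defined)
  G \ add = {have(k1), key_at(k4,dock), locked(d_lab_office)} \ {have(k1)} = {key_at(k4,dock), locked(d_lab_office)}
  ∪ pre   = {key_at(k4,dock), locked(d_lab_office)} ∪ {at(store), key_at(k1,store)}
          = {at(store), key_at(k1,store), key_at(k4,dock), locked(d_lab_office)}

== RESULT ==
["at(store)", "key_at(k1,store)", "key_at(k4,dock)", "locked(d_lab_office)"]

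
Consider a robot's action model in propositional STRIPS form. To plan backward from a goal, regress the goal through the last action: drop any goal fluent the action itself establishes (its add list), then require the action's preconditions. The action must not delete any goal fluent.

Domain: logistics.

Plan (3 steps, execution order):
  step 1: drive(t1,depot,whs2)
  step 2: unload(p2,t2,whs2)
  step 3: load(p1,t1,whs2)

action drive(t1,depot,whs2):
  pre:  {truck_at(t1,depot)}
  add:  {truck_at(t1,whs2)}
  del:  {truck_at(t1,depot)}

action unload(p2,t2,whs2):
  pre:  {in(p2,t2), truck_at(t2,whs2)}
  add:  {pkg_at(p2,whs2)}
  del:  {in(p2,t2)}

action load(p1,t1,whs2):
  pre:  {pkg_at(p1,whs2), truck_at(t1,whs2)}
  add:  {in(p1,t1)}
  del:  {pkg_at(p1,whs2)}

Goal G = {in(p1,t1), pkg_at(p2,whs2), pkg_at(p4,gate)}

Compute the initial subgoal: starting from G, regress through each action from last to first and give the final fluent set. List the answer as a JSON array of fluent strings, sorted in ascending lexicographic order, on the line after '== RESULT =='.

Regress step by step:
  through step 3 (load(p1,t1,whs2)): drop {in(p1,t1)}, keep {pkg_at(p2,whs2), pkg_at(p4,gate)}, require {pkg_at(p1,whs2), truck_at(t1,whs2)}
    → {pkg_at(p1,whs2), pkg_at(p2,whs2), pkg_at(p4,gate), truck_at(t1,whs2)}
  through step 2 (unload(p2,t2,whs2)): drop {pkg_at(p2,whs2)}, keep {pkg_at(p1,whs2), pkg_at(p4,gate), truck_at(t1,whs2)}, require {in(p2,t2), truck_at(t2,whs2)}
    → {in(p2,t2), pkg_at(p1,whs2), pkg_at(p4,gate), truck_at(t1,whs2), truck_at(t2,whs2)}
  through step 1 (drive(t1,depot,whs2)): drop {truck_at(t1,whs2)}, keep {in(p2,t2), pkg_at(p1,whs2), pkg_at(p4,gate), truck_at(t2,whs2)}, require {truck_at(t1,depot)}
    → {in(p2,t2), pkg_at(p1,whs2), pkg_at(p4,gate), truck_at(t1,depot), truck_at(t2,whs2)}

== RESULT ==
["in(p2,t2)", "pkg_at(p1,whs2)", "pkg_at(p4,gate)", "truck_at(t1,depot)", "truck_at(t2,whs2)"]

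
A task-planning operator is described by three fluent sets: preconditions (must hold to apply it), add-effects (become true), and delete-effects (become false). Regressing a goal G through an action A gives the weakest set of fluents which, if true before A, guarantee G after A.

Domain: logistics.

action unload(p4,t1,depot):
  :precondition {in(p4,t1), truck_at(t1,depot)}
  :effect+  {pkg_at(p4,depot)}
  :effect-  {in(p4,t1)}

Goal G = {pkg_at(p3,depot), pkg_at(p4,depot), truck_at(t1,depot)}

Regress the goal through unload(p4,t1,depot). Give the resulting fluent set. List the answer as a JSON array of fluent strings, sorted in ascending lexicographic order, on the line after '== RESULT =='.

Regress:
  G ∩ del = {}  (empty — regression defined)
  G \ add = {pkg_at(p3,depot), pkg_at(p4,depot), truck_at(t1,depot)} \ {pkg_at(p4,depot)} = {pkg_at(p3,depot), truck_at(t1,depot)}
  ∪ pre   = {pkg_at(p3,depot), truck_at(t1,depot)} ∪ {in(p4,t1), truck_at(t1,depot)}
          = {in(p4,t1), pkg_at(p3,depot), truck_at(t1,depot)}

== RESULT ==
["in(p4,t1)", "pkg_at(p3,depot)", "truck_at(t1,depot)"]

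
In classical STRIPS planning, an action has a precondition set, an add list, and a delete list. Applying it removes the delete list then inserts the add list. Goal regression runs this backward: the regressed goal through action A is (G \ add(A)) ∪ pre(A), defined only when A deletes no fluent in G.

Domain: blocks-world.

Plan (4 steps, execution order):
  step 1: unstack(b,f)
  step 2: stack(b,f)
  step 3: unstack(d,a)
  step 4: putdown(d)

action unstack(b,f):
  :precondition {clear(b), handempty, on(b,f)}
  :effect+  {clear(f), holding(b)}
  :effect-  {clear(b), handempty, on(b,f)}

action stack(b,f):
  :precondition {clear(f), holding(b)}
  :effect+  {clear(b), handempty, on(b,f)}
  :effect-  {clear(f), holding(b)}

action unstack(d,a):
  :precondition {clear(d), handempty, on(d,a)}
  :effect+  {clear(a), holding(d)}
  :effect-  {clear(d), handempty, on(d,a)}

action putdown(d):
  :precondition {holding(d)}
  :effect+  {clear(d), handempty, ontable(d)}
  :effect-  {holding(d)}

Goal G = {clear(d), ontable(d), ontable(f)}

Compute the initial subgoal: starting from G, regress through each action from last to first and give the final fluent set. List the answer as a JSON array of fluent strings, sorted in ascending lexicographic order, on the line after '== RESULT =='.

Regress step by step:
  through step 4 (putdown(d)): drop {clear(d), ontable(d)}, keep {ontable(f)}, require {holding(d)}
    → {holding(d), ontable(f)}
  through step 3 (unstack(d,a)): drop {holding(d)}, keep {ontable(f)}, require {clear(d), handempty, on(d,a)}
    → {clear(d), handempty, on(d,a), ontable(f)}
  through step 2 (stack(b,f)): drop {handempty}, keep {clear(d), on(d,a), ontable(f)}, require {clear(f), holding(b)}
    → {clear(d), clear(f), holding(b), on(d,a), ontable(f)}
  through step 1 (unstack(b,f)): drop {clear(f), holding(b)}, keep {clear(d), on(d,a), ontable(f)}, require {clear(b), handempty, on(b,f)}
    → {clear(b), clear(d), handempty, on(b,f), on(d,a), ontable(f)}

== RESULT ==
["clear(b)", "clear(d)", "handempty", "on(b,f)", "on(d,a)", "ontable(f)"]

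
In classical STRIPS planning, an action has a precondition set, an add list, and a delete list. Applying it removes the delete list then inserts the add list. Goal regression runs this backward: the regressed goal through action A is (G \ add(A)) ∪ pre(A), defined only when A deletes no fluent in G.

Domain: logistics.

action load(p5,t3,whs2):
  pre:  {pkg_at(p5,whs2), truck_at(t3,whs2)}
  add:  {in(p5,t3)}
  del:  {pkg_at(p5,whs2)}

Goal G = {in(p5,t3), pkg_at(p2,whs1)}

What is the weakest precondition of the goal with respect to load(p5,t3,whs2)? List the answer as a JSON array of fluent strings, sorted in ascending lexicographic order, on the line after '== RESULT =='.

Regress:
  G ∩ del = {}  (empty — regression defined)
  G \ add = {in(p5,t3), pkg_at(p2,whs1)} \ {in(p5,t3)} = {pkg_at(p2,whs1)}
  ∪ pre   = {pkg_at(p2,whs1)} ∪ {pkg_at(p5,whs2), truck_at(t3,whs2)}
          = {pkg_at(p2,whs1), pkg_at(p5,whs2), truck_at(t3,whs2)}

== RESULT ==
["pkg_at(p2,whs1)", "pkg_at(p5,whs2)", "truck_at(t3,whs2)"]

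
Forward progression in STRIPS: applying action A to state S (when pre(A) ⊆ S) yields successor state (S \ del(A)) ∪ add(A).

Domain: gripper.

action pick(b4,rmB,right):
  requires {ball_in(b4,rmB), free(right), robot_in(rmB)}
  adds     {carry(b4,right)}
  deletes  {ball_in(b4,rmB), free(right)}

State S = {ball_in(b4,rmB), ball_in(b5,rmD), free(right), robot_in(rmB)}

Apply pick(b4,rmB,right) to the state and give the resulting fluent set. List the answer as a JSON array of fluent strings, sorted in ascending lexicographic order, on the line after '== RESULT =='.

Progress:
  pre ⊆ S: {ball_in(b4,rmB), free(right), robot_in(rmB)} ⊆ S  — applicable
  S \ del = {ball_in(b5,rmD), robot_in(rmB)}
  ∪ add   = {ball_in(b5,rmD), carry(b4,right), robot_in(rmB)}

== RESULT ==
["ball_in(b5,rmD)", "carry(b4,right)", "robot_in(rmB)"]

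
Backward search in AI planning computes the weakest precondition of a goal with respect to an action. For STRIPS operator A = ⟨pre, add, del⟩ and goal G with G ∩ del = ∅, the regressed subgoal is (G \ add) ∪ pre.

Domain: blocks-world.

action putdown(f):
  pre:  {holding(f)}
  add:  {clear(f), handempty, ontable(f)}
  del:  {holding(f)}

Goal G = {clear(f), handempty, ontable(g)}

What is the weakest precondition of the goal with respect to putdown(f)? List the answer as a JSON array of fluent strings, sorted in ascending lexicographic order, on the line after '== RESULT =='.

Compute (G \ add) ∪ pre:
  G ∩ del = {}  (empty — regression defined)
  G \ add = {clear(f), handempty, ontable(g)} \ {clear(f), handempty, ontable(f)} = {ontable(g)}
  ∪ pre   = {ontable(g)} ∪ {holding(f)}
          = {holding(f), ontable(g)}

== RESULT ==
["holding(f)", "ontable(g)"]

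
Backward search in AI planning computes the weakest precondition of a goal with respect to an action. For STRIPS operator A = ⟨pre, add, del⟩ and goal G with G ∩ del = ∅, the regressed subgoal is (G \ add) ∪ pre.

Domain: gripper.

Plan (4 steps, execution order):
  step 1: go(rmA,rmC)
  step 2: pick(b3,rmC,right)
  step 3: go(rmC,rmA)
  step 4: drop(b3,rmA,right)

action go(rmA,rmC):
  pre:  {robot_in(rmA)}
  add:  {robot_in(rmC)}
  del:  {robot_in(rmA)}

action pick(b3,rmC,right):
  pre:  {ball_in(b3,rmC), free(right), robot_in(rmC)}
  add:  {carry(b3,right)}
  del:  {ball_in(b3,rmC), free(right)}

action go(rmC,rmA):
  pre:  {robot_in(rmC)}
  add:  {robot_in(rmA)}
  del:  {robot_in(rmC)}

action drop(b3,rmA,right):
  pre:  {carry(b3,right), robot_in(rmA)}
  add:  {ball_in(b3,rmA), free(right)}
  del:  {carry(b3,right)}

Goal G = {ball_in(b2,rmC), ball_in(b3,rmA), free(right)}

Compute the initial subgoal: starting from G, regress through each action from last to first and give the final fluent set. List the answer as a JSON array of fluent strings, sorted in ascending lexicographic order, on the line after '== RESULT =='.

Work backward from the goal:
  through step 4 (drop(b3,rmA,right)): drop {ball_in(b3,rmA), free(right)}, keep {ball_in(b2,rmC)}, require {carry(b3,right), robot_in(rmA)}
    → {ball_in(b2,rmC), carry(b3,right), robot_in(rmA)}
  through step 3 (go(rmC,rmA)): drop {robot_in(rmA)}, keep {ball_in(b2,rmC), carry(b3,right)}, require {robot_in(rmC)}
    → {ball_in(b2,rmC), carry(b3,right), robot_in(rmC)}
  through step 2 (pick(b3,rmC,right)): drop {carry(b3,right)}, keep {ball_in(b2,rmC), robot_in(rmC)}, require {ball_in(b3,rmC), free(right), robot_in(rmC)}
    → {ball_in(b2,rmC), ball_in(b3,rmC), free(right), robot_in(rmC)}
  through step 1 (go(rmA,rmC)): drop {robot_in(rmC)}, keep {ball_in(b2,rmC), ball_in(b3,rmC), free(right)}, require {robot_in(rmA)}
    → {ball_in(b2,rmC), ball_in(b3,rmC), free(right), robot_in(rmA)}

== RESULT ==
["ball_in(b2,rmC)", "ball_in(b3,rmC)", "free(right)", "robot_in(rmA)"]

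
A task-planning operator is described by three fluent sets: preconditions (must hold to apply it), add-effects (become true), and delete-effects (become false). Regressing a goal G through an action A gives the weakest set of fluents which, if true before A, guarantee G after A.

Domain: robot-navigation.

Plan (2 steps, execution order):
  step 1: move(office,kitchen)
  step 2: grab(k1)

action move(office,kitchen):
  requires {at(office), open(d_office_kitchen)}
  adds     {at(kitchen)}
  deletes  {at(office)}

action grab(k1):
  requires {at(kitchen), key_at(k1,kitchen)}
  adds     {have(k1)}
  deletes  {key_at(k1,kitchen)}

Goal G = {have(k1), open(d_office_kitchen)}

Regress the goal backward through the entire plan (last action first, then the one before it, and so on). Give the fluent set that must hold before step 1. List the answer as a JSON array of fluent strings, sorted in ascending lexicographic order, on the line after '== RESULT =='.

Regress step by step:
  through step 2 (grab(k1)): drop {have(k1)}, keep {open(d_office_kitchen)}, require {at(kitchen), key_at(k1,kitchen)}
    → {at(kitchen), key_at(k1,kitchen), open(d_office_kitchen)}
  through step 1 (move(office,kitchen)): drop {at(kitchen)}, keep {key_at(k1,kitchen), open(d_office_kitchen)}, require {at(office), open(d_office_kitchen)}
    → {at(office), key_at(k1,kitchen), open(d_office_kitchen)}

== RESULT ==
["at(office)", "key_at(k1,kitchen)", "open(d_office_kitchen)"]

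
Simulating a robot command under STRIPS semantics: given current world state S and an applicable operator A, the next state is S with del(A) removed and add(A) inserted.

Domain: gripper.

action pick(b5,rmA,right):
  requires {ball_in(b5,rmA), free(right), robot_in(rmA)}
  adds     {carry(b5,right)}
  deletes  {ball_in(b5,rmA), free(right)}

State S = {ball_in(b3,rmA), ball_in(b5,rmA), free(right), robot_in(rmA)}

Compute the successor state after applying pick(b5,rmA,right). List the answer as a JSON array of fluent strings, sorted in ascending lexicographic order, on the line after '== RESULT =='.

Progress:
  pre ⊆ S: {ball_in(b5,rmA), free(right), robot_in(rmA)} ⊆ S  — applicable
  S \ del = {ball_in(b3,rmA), robot_in(rmA)}
  ∪ add   = {ball_in(b3,rmA), carry(b5,right), robot_in(rmA)}

== RESULT ==
["ball_in(b3,rmA)", "carry(b5,right)", "robot_in(rmA)"]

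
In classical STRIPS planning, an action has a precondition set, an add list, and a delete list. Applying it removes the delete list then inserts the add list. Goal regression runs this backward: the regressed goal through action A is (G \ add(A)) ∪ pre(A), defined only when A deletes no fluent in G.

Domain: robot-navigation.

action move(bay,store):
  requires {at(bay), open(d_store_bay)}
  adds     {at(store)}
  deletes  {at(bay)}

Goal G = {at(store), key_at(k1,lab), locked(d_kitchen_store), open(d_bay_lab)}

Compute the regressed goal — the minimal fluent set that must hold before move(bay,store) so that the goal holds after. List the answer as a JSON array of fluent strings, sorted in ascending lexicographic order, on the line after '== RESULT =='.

Compute (G \ add) ∪ pre:
  G ∩ del = {}  (empty — regression defined)
  G \ add = {at(store), key_at(k1,lab), locked(d_kitchen_store), open(d_bay_lab)} \ {at(store)} = {key_at(k1,lab), locked(d_kitchen_store), open(d_bay_lab)}
  ∪ pre   = {key_at(k1,lab), locked(d_kitchen_store), open(d_bay_lab)} ∪ {at(bay), open(d_store_bay)}
          = {at(bay), key_at(k1,lab), locked(d_kitchen_store), open(d_bay_lab), open(d_store_bay)}

== RESULT ==
["at(bay)", "key_at(k1,lab)", "locked(d_kitchen_store)", "open(d_bay_lab)", "open(d_store_bay)"]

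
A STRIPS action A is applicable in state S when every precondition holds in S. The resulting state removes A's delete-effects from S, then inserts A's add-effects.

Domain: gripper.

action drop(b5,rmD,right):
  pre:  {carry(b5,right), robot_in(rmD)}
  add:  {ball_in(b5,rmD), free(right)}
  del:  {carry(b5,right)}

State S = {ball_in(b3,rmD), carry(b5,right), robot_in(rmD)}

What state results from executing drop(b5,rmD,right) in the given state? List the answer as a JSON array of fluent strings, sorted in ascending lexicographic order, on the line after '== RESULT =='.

Progress:
  pre ⊆ S: {carry(b5,right), robot_in(rmD)} ⊆ S  — applicable
  S \ del = {ball_in(b3,rmD), robot_in(rmD)}
  ∪ add   = {ball_in(b3,rmD), ball_in(b5,rmD), free(right), robot_in(rmD)}

== RESULT ==
["ball_in(b3,rmD)", "ball_in(b5,rmD)", "free(right)", "robot_in(rmD)"]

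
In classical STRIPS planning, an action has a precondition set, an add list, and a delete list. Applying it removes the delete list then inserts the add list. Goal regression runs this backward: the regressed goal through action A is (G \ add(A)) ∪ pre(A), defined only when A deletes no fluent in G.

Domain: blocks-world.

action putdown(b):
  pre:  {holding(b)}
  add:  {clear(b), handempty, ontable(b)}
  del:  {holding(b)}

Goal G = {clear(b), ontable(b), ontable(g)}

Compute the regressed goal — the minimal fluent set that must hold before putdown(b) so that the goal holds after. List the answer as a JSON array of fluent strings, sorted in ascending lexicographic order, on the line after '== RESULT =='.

Compute (G \ add) ∪ pre:
  G ∩ del = {}  (empty — regression defined)
  G \ add = {clear(b), ontable(b), ontable(g)} \ {clear(b), handempty, ontable(b)} = {ontable(g)}
  ∪ pre   = {ontable(g)} ∪ {holding(b)}
          = {holding(b), ontable(g)}

== RESULT ==
["holding(b)", "ontable(g)"]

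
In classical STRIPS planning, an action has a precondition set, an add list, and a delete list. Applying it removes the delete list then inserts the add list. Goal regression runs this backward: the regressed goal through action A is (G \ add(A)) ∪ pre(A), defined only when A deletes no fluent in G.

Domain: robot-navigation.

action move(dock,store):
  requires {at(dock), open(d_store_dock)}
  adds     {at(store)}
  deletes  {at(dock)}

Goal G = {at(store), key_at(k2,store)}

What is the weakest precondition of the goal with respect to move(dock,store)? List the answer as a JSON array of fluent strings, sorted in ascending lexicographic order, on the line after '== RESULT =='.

Regress:
  G ∩ del = {}  (empty — regression defined)
  G \ add = {at(store), key_at(k2,store)} \ {at(store)} = {key_at(k2,store)}
  ∪ pre   = {key_at(k2,store)} ∪ {at(dock), open(d_store_dock)}
          = {at(dock), key_at(k2,store), open(d_store_dock)}

== RESULT ==
["at(dock)", "key_at(k2,store)", "open(d_store_dock)"]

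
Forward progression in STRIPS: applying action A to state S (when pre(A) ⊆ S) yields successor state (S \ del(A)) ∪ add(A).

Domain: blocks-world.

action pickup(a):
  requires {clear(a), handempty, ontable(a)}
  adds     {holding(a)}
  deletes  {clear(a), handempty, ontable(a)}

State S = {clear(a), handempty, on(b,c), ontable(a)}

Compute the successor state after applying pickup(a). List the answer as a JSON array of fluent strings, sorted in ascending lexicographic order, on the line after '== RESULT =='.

Progress:
  pre ⊆ S: {clear(a), handempty, ontable(a)} ⊆ S  — applicable
  S \ del = {on(b,c)}
  ∪ add   = {holding(a), on(b,c)}

== RESULT ==
["holding(a)", "on(b,c)"]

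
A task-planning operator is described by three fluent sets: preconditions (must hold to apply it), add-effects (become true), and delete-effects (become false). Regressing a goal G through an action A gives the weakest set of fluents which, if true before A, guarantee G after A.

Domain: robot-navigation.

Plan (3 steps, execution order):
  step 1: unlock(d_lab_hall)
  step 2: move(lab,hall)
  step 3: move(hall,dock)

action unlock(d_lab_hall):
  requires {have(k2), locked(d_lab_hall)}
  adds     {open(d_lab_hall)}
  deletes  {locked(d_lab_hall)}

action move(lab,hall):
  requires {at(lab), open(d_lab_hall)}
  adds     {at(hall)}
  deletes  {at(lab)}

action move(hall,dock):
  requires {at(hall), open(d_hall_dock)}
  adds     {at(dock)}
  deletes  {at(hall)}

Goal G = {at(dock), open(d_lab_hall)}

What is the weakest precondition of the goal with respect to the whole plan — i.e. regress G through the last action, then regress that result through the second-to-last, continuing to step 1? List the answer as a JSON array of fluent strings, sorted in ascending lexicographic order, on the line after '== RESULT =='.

Work backward from the goal:
  through step 3 (move(hall,dock)): drop {at(dock)}, keep {open(d_lab_hall)}, require {at(hall), open(d_hall_dock)}
    → {at(hall), open(d_hall_dock), open(d_lab_hall)}
  through step 2 (move(lab,hall)): drop {at(hall)}, keep {open(d_hall_dock), open(d_lab_hall)}, require {at(lab), open(d_lab_hall)}
    → {at(lab), open(d_hall_dock), open(d_lab_hall)}
  through step 1 (unlock(d_lab_hall)): drop {open(d_lab_hall)}, keep {at(lab), open(d_hall_dock)}, require {have(k2), locked(d_lab_hall)}
    → {at(lab), have(k2), locked(d_lab_hall), open(d_hall_dock)}

== RESULT ==
["at(lab)", "have(k2)", "locked(d_lab_hall)", "open(d_hall_dock)"]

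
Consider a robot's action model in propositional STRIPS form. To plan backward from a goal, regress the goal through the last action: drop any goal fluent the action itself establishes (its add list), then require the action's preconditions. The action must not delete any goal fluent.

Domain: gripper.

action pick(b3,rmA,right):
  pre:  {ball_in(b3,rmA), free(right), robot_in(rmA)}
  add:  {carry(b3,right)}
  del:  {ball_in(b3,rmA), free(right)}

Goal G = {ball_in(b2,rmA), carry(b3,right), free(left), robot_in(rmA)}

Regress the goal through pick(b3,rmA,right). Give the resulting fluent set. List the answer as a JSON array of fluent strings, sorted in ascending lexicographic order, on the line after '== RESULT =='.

Regress:
  G ∩ del = {}  (empty — regression defined)
  G \ add = {ball_in(b2,rmA), carry(b3,right), free(left), robot_in(rmA)} \ {carry(b3,right)} = {ball_in(b2,rmA), free(left), robot_in(rmA)}
  ∪ pre   = {ball_in(b2,rmA), free(left), robot_in(rmA)} ∪ {ball_in(b3,rmA), free(right), robot_in(rmA)}
          = {ball_in(b2,rmA), ball_in(b3,rmA), free(left), free(right), robot_in(rmA)}

== RESULT ==
["ball_in(b2,rmA)", "ball_in(b3,rmA)", "free(left)", "free(right)", "robot_in(rmA)"]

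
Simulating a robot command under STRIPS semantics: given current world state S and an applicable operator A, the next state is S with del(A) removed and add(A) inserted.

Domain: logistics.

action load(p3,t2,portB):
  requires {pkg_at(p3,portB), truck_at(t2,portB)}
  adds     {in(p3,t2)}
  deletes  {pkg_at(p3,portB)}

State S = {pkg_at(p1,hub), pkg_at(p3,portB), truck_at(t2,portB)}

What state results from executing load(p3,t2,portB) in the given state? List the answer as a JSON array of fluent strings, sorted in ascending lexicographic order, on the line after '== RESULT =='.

Progress:
  pre ⊆ S: {pkg_at(p3,portB), truck_at(t2,portB)} ⊆ S  — applicable
  S \ del = {pkg_at(p1,hub), truck_at(t2,portB)}
  ∪ add   = {in(p3,t2), pkg_at(p1,hub), truck_at(t2,portB)}

== RESULT ==
["in(p3,t2)", "pkg_at(p1,hub)", "truck_at(t2,portB)"]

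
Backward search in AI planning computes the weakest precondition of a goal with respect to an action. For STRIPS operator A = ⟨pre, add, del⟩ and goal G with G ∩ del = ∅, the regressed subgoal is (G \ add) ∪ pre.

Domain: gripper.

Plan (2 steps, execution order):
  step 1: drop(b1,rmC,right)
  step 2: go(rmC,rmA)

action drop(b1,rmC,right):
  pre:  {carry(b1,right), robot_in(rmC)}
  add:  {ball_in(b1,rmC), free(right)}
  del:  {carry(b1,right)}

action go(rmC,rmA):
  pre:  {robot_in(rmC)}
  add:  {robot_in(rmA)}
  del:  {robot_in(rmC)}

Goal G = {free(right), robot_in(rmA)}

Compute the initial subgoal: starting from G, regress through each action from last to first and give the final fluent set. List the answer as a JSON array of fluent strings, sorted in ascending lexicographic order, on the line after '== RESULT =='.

Work backward from the goal:
  through step 2 (go(rmC,rmA)): drop {robot_in(rmA)}, keep {free(right)}, require {robot_in(rmC)}
    → {free(right), robot_in(rmC)}
  through step 1 (drop(b1,rmC,right)): drop {free(right)}, keep {robot_in(rmC)}, require {carry(b1,right), robot_in(rmC)}
    → {carry(b1,right), robot_in(rmC)}

== RESULT ==
["carry(b1,right)", "robot_in(rmC)"]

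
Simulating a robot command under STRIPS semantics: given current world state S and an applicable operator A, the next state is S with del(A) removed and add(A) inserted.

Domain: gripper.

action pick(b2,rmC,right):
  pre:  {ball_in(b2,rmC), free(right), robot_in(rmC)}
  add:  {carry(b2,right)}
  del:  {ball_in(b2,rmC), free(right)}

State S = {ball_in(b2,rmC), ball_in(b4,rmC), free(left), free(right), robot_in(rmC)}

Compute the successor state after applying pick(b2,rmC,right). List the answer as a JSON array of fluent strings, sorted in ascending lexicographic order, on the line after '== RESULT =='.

Compute (S \ del) ∪ add:
  pre ⊆ S: {ball_in(b2,rmC), free(right), robot_in(rmC)} ⊆ S  — applicable
  S \ del = {ball_in(b4,rmC), free(left), robot_in(rmC)}
  ∪ add   = {ball_in(b4,rmC), carry(b2,right), free(left), robot_in(rmC)}

== RESULT ==
["ball_in(b4,rmC)", "carry(b2,right)", "free(left)", "robot_in(rmC)"]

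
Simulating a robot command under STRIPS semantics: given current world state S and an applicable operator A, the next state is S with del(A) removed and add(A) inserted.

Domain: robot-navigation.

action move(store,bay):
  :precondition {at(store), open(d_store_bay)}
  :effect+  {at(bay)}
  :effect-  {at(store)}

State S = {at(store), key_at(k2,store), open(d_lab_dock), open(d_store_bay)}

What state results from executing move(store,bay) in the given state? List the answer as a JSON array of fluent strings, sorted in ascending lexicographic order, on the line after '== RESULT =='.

Progress:
  pre ⊆ S: {at(store), open(d_store_bay)} ⊆ S  — applicable
  S \ del = {key_at(k2,store), open(d_lab_dock), open(d_store_bay)}
  ∪ add   = {at(bay), key_at(k2,store), open(d_lab_dock), open(d_store_bay)}

== RESULT ==
["at(bay)", "key_at(k2,store)", "open(d_lab_dock)", "open(d_store_bay)"]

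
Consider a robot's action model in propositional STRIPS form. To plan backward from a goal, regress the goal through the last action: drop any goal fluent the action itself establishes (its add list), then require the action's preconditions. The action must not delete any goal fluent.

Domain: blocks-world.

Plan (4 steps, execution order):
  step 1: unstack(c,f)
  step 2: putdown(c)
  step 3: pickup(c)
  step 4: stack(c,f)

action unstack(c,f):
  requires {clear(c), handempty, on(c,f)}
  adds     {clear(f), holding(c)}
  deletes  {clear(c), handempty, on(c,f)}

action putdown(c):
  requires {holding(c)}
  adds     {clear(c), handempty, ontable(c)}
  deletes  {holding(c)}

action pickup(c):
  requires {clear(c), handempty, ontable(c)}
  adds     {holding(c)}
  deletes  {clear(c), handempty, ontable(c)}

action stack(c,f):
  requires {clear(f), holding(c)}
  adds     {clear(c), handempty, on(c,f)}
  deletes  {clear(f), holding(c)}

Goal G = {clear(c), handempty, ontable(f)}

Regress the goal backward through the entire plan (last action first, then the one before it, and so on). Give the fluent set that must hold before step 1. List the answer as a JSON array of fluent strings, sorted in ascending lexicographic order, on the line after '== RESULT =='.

Work backward from the goal:
  through step 4 (stack(c,f)): drop {clear(c), handempty}, keep {ontable(f)}, require {clear(f), holding(c)}
    → {clear(f), holding(c), ontable(f)}
  through step 3 (pickup(c)): drop {holding(c)}, keep {clear(f), ontable(f)}, require {clear(c), handempty, ontable(c)}
    → {clear(c), clear(f), handempty, ontable(c), ontable(f)}
  through step 2 (putdown(c)): drop {clear(c), handempty, ontable(c)}, keep {clear(f), ontable(f)}, require {holding(c)}
    → {clear(f), holding(c), ontable(f)}
  through step 1 (unstack(c,f)): drop {clear(f), holding(c)}, keep {ontable(f)}, require {clear(c), handempty, on(c,f)}
    → {clear(c), handempty, on(c,f), ontable(f)}

== RESULT ==
["clear(c)", "handempty", "on(c,f)", "ontable(f)"]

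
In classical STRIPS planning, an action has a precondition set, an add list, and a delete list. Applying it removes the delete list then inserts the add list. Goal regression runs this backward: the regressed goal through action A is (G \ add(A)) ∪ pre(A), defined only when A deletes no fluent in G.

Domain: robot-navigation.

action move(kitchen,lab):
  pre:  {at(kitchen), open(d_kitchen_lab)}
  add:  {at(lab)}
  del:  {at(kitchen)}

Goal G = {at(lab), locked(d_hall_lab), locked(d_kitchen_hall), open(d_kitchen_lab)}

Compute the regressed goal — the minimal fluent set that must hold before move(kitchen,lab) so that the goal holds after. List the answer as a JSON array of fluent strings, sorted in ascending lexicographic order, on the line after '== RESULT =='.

Regress:
  G ∩ del = {}  (empty — regression defined)
  G \ add = {at(lab), locked(d_hall_lab), locked(d_kitchen_hall), open(d_kitchen_lab)} \ {at(lab)} = {locked(d_hall_lab), locked(d_kitchen_hall), open(d_kitchen_lab)}
  ∪ pre   = {locked(d_hall_lab), locked(d_kitchen_hall), open(d_kitchen_lab)} ∪ {at(kitchen), open(d_kitchen_lab)}
          = {at(kitchen), locked(d_hall_lab), locked(d_kitchen_hall), open(d_kitchen_lab)}

== RESULT ==
["at(kitchen)", "locked(d_hall_lab)", "locked(d_kitchen_hall)", "open(d_kitchen_lab)"]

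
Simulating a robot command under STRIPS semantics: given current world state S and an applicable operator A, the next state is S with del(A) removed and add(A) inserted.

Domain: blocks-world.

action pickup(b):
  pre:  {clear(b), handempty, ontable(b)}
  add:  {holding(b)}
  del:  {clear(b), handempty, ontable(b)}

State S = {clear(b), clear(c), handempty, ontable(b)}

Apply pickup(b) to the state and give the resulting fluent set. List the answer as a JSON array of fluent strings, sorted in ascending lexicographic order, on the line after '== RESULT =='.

Compute (S \ del) ∪ add:
  pre ⊆ S: {clear(b), handempty, ontable(b)} ⊆ S  — applicable
  S \ del = {clear(c)}
  ∪ add   = {clear(c), holding(b)}

== RESULT ==
["clear(c)", "holding(b)"]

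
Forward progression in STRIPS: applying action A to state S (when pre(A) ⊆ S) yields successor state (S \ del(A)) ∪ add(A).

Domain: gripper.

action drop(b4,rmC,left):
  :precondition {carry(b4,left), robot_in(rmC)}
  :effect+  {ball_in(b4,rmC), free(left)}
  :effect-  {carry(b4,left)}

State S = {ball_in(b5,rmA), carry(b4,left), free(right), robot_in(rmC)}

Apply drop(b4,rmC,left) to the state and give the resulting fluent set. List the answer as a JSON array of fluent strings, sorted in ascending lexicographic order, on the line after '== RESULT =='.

Compute (S \ del) ∪ add:
  pre ⊆ S: {carry(b4,left), robot_in(rmC)} ⊆ S  — applicable
  S \ del = {ball_in(b5,rmA), free(right), robot_in(rmC)}
  ∪ add   = {ball_in(b4,rmC), ball_in(b5,rmA), free(left), free(right), robot_in(rmC)}

== RESULT ==
["ball_in(b4,rmC)", "ball_in(b5,rmA)", "free(left)", "free(right)", "robot_in(rmC)"]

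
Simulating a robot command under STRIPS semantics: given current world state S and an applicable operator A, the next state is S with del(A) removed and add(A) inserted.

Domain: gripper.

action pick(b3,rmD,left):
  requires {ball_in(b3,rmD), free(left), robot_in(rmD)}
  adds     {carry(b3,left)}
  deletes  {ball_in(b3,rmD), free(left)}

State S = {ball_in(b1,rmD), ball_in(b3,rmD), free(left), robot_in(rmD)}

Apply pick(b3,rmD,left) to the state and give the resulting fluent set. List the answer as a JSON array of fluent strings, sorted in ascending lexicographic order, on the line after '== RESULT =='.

Progress:
  pre ⊆ S: {ball_in(b3,rmD), free(left), robot_in(rmD)} ⊆ S  — applicable
  S \ del = {ball_in(b1,rmD), robot_in(rmD)}
  ∪ add   = {ball_in(b1,rmD), carry(b3,left), robot_in(rmD)}

== RESULT ==
["ball_in(b1,rmD)", "carry(b3,left)", "robot_in(rmD)"]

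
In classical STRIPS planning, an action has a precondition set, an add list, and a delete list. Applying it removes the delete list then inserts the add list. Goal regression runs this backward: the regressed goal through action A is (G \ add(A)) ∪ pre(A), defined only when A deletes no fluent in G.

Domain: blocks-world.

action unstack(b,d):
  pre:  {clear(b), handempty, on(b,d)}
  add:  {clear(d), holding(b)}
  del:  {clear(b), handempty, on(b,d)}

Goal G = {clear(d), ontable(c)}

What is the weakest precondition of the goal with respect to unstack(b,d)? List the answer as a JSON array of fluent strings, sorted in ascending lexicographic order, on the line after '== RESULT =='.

Compute (G \ add) ∪ pre:
  G ∩ del = {}  (empty — regression defined)
  G \ add = {clear(d), ontable(c)} \ {clear(d), holding(b)} = {ontable(c)}
  ∪ pre   = {ontable(c)} ∪ {clear(b), handempty, on(b,d)}
          = {clear(b), handempty, on(b,d), ontable(c)}

== RESULT ==
["clear(b)", "handempty", "on(b,d)", "ontable(c)"]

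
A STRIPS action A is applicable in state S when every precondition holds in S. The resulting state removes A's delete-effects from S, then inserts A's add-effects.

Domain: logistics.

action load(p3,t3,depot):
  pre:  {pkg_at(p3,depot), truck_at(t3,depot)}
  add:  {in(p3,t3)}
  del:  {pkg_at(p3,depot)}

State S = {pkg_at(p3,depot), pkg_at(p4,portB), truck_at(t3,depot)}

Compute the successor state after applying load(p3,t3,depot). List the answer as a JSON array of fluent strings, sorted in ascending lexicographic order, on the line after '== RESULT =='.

Progress:
  pre ⊆ S: {pkg_at(p3,depot), truck_at(t3,depot)} ⊆ S  — applicable
  S \ del = {pkg_at(p4,portB), truck_at(t3,depot)}
  ∪ add   = {in(p3,t3), pkg_at(p4,portB), truck_at(t3,depot)}

== RESULT ==
["in(p3,t3)", "pkg_at(p4,portB)", "truck_at(t3,depot)"]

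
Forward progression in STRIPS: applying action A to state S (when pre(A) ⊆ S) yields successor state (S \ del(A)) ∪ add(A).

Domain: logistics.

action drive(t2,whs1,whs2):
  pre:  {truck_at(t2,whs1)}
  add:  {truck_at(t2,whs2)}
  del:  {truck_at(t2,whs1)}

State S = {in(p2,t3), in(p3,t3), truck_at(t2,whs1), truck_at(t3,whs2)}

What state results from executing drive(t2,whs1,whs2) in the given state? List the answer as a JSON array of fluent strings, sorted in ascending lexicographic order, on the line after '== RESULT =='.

Compute (S \ del) ∪ add:
  pre ⊆ S: {truck_at(t2,whs1)} ⊆ S  — applicable
  S \ del = {in(p2,t3), in(p3,t3), truck_at(t3,whs2)}
  ∪ add   = {in(p2,t3), in(p3,t3), truck_at(t2,whs2), truck_at(t3,whs2)}

== RESULT ==
["in(p2,t3)", "in(p3,t3)", "truck_at(t2,whs2)", "truck_at(t3,whs2)"]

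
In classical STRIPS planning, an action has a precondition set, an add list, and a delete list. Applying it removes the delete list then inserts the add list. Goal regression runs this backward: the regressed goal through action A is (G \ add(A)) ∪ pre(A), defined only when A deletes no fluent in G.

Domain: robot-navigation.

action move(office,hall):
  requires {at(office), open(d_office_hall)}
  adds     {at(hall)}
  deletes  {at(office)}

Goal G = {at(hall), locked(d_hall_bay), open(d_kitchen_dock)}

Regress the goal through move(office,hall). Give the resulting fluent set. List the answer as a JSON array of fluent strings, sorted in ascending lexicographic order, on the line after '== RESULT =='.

Regress:
  G ∩ del = {}  (empty — regression defined)
  G \ add = {at(hall), locked(d_hall_bay), open(d_kitchen_dock)} \ {at(hall)} = {locked(d_hall_bay), open(d_kitchen_dock)}
  ∪ pre   = {locked(d_hall_bay), open(d_kitchen_dock)} ∪ {at(office), open(d_office_hall)}
          = {at(office), locked(d_hall_bay), open(d_kitchen_dock), open(d_office_hall)}

== RESULT ==
["at(office)", "locked(d_hall_bay)", "open(d_kitchen_dock)", "open(d_office_hall)"]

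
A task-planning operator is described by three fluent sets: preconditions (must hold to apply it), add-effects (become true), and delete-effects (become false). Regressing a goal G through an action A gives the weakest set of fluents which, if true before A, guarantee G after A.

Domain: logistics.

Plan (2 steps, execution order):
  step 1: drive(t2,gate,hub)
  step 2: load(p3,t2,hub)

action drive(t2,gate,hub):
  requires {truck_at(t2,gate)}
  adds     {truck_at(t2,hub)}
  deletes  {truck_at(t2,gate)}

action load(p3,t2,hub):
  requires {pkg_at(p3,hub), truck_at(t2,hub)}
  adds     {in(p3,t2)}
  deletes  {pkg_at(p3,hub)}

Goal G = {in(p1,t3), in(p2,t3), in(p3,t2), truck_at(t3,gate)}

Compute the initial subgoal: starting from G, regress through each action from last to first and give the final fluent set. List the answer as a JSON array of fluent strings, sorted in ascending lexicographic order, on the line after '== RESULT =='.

Regress step by step:
  through step 2 (load(p3,t2,hub)): drop {in(p3,t2)}, keep {in(p1,t3), in(p2,t3), truck_at(t3,gate)}, require {pkg_at(p3,hub), truck_at(t2,hub)}
    → {in(p1,t3), in(p2,t3), pkg_at(p3,hub), truck_at(t2,hub), truck_at(t3,gate)}
  through step 1 (drive(t2,gate,hub)): drop {truck_at(t2,hub)}, keep {in(p1,t3), in(p2,t3), pkg_at(p3,hub), truck_at(t3,gate)}, require {truck_at(t2,gate)}
    → {in(p1,t3), in(p2,t3), pkg_at(p3,hub), truck_at(t2,gate), truck_at(t3,gate)}

== RESULT ==
["in(p1,t3)", "in(p2,t3)", "pkg_at(p3,hub)", "truck_at(t2,gate)", "truck_at(t3,gate)"]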